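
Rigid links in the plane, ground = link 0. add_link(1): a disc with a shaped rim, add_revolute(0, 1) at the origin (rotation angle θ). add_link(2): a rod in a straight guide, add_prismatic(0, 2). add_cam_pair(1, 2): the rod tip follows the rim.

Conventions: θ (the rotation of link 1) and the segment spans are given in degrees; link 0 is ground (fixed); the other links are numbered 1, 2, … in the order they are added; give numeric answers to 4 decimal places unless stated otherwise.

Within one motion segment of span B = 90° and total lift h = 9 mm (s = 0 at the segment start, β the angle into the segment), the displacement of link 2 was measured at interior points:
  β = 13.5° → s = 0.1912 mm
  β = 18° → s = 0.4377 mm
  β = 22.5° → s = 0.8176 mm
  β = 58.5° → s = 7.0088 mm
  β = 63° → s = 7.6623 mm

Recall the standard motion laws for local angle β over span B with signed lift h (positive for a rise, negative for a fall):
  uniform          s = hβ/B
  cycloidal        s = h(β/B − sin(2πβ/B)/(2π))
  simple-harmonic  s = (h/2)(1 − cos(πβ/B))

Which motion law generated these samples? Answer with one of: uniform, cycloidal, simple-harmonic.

candidates at β/B = r: uniform s = h·r (linear in β); cycloidal s = h·(r − sin(2πr)/(2π)); simple-harmonic s = (h/2)(1 − cos(πr))
β=13.5°: printed 0.1912 | uniform 1.3500, cycloidal 0.1912, simple-harmonic 0.4905
β=18°: printed 0.4377 | uniform 1.8000, cycloidal 0.4377, simple-harmonic 0.8594
β=22.5°: printed 0.8176 | uniform 2.2500, cycloidal 0.8176, simple-harmonic 1.3180
β=58.5°: printed 7.0088 | uniform 5.8500, cycloidal 7.0088, simple-harmonic 6.5430
β=63°: printed 7.6623 | uniform 6.3000, cycloidal 7.6623, simple-harmonic 7.1450
only one law matches every sample → cycloidal

cycloidal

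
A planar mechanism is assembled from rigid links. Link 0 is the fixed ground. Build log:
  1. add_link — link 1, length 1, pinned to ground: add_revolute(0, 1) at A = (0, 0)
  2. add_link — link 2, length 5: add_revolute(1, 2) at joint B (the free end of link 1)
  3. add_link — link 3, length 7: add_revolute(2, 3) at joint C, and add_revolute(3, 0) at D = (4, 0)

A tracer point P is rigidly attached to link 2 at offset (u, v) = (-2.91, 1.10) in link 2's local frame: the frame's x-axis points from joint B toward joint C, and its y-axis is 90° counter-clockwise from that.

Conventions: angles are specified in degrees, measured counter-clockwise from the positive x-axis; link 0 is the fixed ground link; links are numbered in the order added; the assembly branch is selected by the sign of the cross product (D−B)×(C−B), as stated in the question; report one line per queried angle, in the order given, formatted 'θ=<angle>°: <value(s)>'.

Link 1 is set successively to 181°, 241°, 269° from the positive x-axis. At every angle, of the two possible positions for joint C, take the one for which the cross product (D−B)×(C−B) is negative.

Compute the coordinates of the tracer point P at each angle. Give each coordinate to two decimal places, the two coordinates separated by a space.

A=(0,0), D=(4.00,0)
θ=181°: B = A + 1.00·(cos181°, sin181°) = (-0.9998, -0.0175)
θ=181°: |BD| = 4.9999
θ=181°: circle(B,5.00) ∩ circle(D,7.00): a=0.0999, h=4.9990
θ=181°:   candidates: C₊=(-0.9174,4.9819) cross=24.994; C₋=(-0.8825,-5.0161) cross=-24.994
θ=181°:   branch - wants cross < 0 → take C=(-0.8825,-5.0161) (cross=-24.994)
θ=181°: ex = (C−B)/|BC| = (0.0235,-0.9997); ey = (0.9997,0.0235)
θ=181°: P = B + -2.91·ex + 1.10·ey = (0.0316,2.9176)
θ=241°: B = A + 1.00·(cos241°, sin241°) = (-0.4848, -0.8746)
θ=241°: |BD| = 4.5693
θ=241°: circle(B,5.00) ∩ circle(D,7.00): a=-0.3416, h=4.9883
θ=241°:   candidates: C₊=(-1.7749,3.9561) cross=22.793; C₋=(0.1348,-5.8361) cross=-22.793
θ=241°:   branch - wants cross < 0 → take C=(0.1348,-5.8361) (cross=-22.793)
θ=241°: ex = (C−B)/|BC| = (0.1239,-0.9923); ey = (0.9923,0.1239)
θ=241°: P = B + -2.91·ex + 1.10·ey = (0.2461,2.1493)
θ=269°: B = A + 1.00·(cos269°, sin269°) = (-0.0175, -0.9998)
θ=269°: |BD| = 4.1400
θ=269°: circle(B,5.00) ∩ circle(D,7.00): a=-0.8285, h=4.9309
θ=269°:   candidates: C₊=(-2.0123,3.5850) cross=20.414; C₋=(0.3694,-5.9849) cross=-20.414
θ=269°:   branch - wants cross < 0 → take C=(0.3694,-5.9849) (cross=-20.414)
θ=269°: ex = (C−B)/|BC| = (0.0774,-0.9970); ey = (0.9970,0.0774)
θ=269°: P = B + -2.91·ex + 1.10·ey = (0.8541,1.9865)

θ=181°: 0.03 2.92
θ=241°: 0.25 2.15
θ=269°: 0.85 1.99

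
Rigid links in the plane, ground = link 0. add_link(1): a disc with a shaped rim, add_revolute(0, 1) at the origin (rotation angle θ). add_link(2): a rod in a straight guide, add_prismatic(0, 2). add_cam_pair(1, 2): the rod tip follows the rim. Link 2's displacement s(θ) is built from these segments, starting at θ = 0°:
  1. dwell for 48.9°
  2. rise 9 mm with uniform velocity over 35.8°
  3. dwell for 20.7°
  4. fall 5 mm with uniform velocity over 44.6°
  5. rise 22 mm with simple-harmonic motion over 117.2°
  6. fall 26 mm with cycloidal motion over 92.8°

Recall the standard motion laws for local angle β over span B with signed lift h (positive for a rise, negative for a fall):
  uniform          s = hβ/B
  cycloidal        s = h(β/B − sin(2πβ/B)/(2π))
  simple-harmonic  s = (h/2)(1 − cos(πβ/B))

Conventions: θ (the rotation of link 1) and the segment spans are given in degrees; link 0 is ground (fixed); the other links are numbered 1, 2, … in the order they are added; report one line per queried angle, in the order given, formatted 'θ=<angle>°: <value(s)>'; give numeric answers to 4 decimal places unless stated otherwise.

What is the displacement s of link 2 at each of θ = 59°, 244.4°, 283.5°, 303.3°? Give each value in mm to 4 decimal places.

segment 1 (0° to 48.9°, dwell): s unchanged at 0.0000
θ = 59° falls in segment 2 (48.9° to 84.7°, uniform, h = 9): β = 59 − 48.9 = 10.1°, B = 35.8°; Δs = 9·10.1/35.8 = 2.5391; s = 0.0000 + 2.5391 = 2.5391
segment 2 (48.9° to 84.7°, uniform, h = 9) is passed completely: s = 0.0000 + (9) = 9.0000
segment 3 (84.7° to 105.4°, dwell): s unchanged at 9.0000
segment 4 (105.4° to 150°, uniform, h = -5) is passed completely: s = 9.0000 + (-5) = 4.0000
θ = 244.4° falls in segment 5 (150° to 267.2°, simple-harmonic, h = 22): β = 244.4 − 150 = 94.4°, B = 117.2°; Δs = 22/2·(1 − cos(π·0.8055)) = 20.0088; s = 4.0000 + 20.0088 = 24.0088
segment 5 (150° to 267.2°, simple-harmonic, h = 22) is passed completely: s = 4.0000 + (22) = 26.0000
θ = 283.5° falls in segment 6 (267.2° to 360°, cycloidal, h = -26): β = 283.5 − 267.2 = 16.3°, B = 92.8°; Δs = -26·(0.1756 − sin(2π·0.1756)/(2π)) = -0.8722; s = 26.0000 − 0.8722 = 25.1278
θ = 303.3° falls in segment 6 (267.2° to 360°, cycloidal, h = -26): β = 303.3 − 267.2 = 36.1°, B = 92.8°; Δs = -26·(0.3890 − sin(2π·0.3890)/(2π)) = -7.4567; s = 26.0000 − 7.4567 = 18.5433

θ=59°: 2.5391
θ=244.4°: 24.0088
θ=283.5°: 25.1278
θ=303.3°: 18.5433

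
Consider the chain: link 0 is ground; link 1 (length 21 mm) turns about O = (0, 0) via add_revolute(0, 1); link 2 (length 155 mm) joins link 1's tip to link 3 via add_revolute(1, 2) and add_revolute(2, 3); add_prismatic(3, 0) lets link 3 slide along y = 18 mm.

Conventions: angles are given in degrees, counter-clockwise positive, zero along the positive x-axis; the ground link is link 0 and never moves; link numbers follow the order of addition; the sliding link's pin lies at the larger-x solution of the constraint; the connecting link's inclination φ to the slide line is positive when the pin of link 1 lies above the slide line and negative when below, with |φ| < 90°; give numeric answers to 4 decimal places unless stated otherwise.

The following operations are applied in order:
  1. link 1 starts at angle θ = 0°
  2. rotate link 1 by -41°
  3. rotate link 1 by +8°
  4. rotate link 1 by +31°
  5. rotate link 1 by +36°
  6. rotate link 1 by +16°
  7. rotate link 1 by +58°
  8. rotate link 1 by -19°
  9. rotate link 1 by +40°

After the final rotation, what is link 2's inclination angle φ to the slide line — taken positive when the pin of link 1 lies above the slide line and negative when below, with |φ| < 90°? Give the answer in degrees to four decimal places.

geometry: r = 21 mm, L = 155 mm, e = 18 mm; θ starts at 0°
rotate link 1 by -41°: θ ← 0° -41° = -41°
rotate link 1 by +8°: θ ← -41° +8° = -33°
rotate link 1 by +31°: θ ← -33° +31° = -2°
rotate link 1 by +36°: θ ← -2° +36° = 34°
rotate link 1 by +16°: θ ← 34° +16° = 50°
rotate link 1 by +58°: θ ← 50° +58° = 108°
rotate link 1 by -19°: θ ← 108° -19° = 89°
rotate link 1 by +40°: θ ← 89° +40° = 129°
h = r sin θ − e = 16.320065 − 18 = -1.679935
sin φ = h / L = -1.679935 / 155 = -0.01083829
φ = arcsin(-0.01083829) = -0.621000°

-0.6210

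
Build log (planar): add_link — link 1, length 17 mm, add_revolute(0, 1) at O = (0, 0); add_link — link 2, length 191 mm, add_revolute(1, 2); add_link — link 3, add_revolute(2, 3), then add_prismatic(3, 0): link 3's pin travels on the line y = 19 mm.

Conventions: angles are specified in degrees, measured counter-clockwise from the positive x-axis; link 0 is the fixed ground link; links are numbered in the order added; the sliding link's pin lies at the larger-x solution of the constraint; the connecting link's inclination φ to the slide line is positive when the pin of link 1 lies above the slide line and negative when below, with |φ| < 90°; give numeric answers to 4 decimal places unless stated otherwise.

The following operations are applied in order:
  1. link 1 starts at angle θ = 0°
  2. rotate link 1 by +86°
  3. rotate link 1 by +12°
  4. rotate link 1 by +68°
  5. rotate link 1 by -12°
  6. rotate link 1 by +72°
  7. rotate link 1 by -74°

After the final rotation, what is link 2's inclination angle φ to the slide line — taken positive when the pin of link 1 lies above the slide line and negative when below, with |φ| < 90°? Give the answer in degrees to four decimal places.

geometry: r = 17 mm, L = 191 mm, e = 19 mm; θ starts at 0°
rotate link 1 by +86°: θ ← 0° +86° = 86°
rotate link 1 by +12°: θ ← 86° +12° = 98°
rotate link 1 by +68°: θ ← 98° +68° = 166°
rotate link 1 by -12°: θ ← 166° -12° = 154°
rotate link 1 by +72°: θ ← 154° +72° = 226°
rotate link 1 by -74°: θ ← 226° -74° = 152°
h = r sin θ − e = 7.981017 − 19 = -11.018983
sin φ = h / L = -11.018983 / 191 = -0.05769101
φ = arcsin(-0.05769101) = -3.307288°

-3.3073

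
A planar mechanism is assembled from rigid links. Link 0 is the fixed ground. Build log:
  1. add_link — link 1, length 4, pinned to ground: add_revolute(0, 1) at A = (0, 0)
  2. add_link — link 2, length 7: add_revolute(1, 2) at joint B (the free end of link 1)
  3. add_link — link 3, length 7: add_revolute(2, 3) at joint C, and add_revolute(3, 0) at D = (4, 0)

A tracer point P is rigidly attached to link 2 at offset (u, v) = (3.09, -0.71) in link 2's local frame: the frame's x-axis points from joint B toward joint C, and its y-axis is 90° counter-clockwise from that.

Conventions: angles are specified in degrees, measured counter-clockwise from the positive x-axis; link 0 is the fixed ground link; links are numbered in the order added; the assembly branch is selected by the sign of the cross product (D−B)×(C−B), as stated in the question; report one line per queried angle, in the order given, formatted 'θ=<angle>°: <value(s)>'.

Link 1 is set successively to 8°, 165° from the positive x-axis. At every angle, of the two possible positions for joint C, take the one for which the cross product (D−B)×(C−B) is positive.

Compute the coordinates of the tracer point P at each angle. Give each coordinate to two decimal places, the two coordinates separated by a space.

A=(0,0), D=(4.00,0)
θ=8°: B = A + 4.00·(cos8°, sin8°) = (3.9611, 0.5567)
θ=8°: |BD| = 0.5581
θ=8°: circle(B,7.00) ∩ circle(D,7.00): a=0.2790, h=6.9944
θ=8°:   candidates: C₊=(10.9579,0.7663) cross=3.903; C₋=(-2.9969,-0.2096) cross=-3.903
θ=8°:   branch + wants cross > 0 → take C=(10.9579,0.7663) (cross=3.903)
θ=8°: ex = (C−B)/|BC| = (0.9996,0.0299); ey = (-0.0299,0.9996)
θ=8°: P = B + 3.09·ex + -0.71·ey = (7.0709,-0.0605)
θ=165°: B = A + 4.00·(cos165°, sin165°) = (-3.8637, 1.0353)
θ=165°: |BD| = 7.9316
θ=165°: circle(B,7.00) ∩ circle(D,7.00): a=3.9658, h=5.7682
θ=165°:   candidates: C₊=(0.8211,6.2365) cross=45.751; C₋=(-0.6848,-5.2013) cross=-45.751
θ=165°:   branch + wants cross > 0 → take C=(0.8211,6.2365) (cross=45.751)
θ=165°: ex = (C−B)/|BC| = (0.6693,0.7430); ey = (-0.7430,0.6693)
θ=165°: P = B + 3.09·ex + -0.71·ey = (-1.2682,2.8561)

θ=8°: 7.07 -0.06
θ=165°: -1.27 2.86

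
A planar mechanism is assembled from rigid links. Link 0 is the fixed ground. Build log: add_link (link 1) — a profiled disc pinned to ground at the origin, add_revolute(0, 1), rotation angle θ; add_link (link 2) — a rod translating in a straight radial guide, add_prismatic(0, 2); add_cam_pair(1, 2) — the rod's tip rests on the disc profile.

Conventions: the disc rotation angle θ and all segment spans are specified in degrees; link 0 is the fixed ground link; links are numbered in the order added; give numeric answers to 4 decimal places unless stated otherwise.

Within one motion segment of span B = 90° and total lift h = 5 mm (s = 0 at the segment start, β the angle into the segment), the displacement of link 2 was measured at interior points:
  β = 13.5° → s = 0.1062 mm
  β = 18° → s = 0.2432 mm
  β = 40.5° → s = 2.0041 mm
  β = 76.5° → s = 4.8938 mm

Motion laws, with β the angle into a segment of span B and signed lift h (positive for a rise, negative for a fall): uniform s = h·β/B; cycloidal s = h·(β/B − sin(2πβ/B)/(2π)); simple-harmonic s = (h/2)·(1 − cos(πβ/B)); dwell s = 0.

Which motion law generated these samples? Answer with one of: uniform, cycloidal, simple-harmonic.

candidates at β/B = r: uniform s = h·r (linear in β); cycloidal s = h·(r − sin(2πr)/(2π)); simple-harmonic s = (h/2)(1 − cos(πr))
β=13.5°: printed 0.1062 | uniform 0.7500, cycloidal 0.1062, simple-harmonic 0.2725
β=18°: printed 0.2432 | uniform 1.0000, cycloidal 0.2432, simple-harmonic 0.4775
β=40.5°: printed 2.0041 | uniform 2.2500, cycloidal 2.0041, simple-harmonic 2.1089
β=76.5°: printed 4.8938 | uniform 4.2500, cycloidal 4.8938, simple-harmonic 4.7275
only one law matches every sample → cycloidal

cycloidal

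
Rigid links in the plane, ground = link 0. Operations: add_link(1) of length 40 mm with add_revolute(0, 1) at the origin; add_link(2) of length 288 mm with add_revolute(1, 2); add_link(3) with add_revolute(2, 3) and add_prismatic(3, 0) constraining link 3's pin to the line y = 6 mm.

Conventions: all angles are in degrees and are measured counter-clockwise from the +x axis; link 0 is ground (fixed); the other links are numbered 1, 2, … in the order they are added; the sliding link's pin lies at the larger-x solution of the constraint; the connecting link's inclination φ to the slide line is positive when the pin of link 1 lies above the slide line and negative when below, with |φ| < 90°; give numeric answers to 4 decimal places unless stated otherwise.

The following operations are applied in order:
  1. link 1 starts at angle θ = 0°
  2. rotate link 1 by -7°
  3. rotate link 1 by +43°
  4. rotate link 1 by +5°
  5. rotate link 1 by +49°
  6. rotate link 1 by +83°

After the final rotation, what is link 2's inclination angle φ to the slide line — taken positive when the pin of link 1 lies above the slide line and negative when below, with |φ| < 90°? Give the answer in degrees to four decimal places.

geometry: r = 40 mm, L = 288 mm, e = 6 mm; θ starts at 0°
rotate link 1 by -7°: θ ← 0° -7° = -7°
rotate link 1 by +43°: θ ← -7° +43° = 36°
rotate link 1 by +5°: θ ← 36° +5° = 41°
rotate link 1 by +49°: θ ← 41° +49° = 90°
rotate link 1 by +83°: θ ← 90° +83° = 173°
h = r sin θ − e = 4.874774 − 6 = -1.125226
sin φ = h / L = -1.125226 / 288 = -0.00390704
φ = arcsin(-0.00390704) = -0.223857°

-0.2239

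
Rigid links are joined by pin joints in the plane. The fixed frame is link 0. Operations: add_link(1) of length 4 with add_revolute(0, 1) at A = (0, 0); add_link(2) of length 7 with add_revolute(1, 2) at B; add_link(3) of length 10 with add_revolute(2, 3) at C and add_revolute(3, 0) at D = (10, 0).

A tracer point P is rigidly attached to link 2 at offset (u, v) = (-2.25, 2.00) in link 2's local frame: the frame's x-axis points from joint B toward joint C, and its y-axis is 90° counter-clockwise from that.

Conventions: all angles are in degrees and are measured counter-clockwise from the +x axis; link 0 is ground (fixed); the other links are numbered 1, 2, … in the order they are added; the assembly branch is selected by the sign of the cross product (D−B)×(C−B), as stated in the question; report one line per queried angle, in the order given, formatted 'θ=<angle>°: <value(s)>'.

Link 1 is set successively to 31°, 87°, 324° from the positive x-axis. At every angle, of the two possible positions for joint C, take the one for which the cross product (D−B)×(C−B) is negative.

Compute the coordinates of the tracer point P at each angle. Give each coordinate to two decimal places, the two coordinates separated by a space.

A=(0,0), D=(10.00,0)
θ=31°: B = A + 4.00·(cos31°, sin31°) = (3.4287, 2.0602)
θ=31°: |BD| = 6.8867
θ=31°: circle(B,7.00) ∩ circle(D,10.00): a=-0.2594, h=6.9952
θ=31°:   candidates: C₊=(5.2737,8.8126) cross=48.174; C₋=(1.0885,-4.5371) cross=-48.174
θ=31°:   branch - wants cross < 0 → take C=(1.0885,-4.5371) (cross=-48.174)
θ=31°: ex = (C−B)/|BC| = (-0.3343,-0.9425); ey = (0.9425,-0.3343)
θ=31°: P = B + -2.25·ex + 2.00·ey = (6.0658,3.5121)
θ=87°: B = A + 4.00·(cos87°, sin87°) = (0.2093, 3.9945)
θ=87°: |BD| = 10.5742
θ=87°: circle(B,7.00) ∩ circle(D,10.00): a=2.8756, h=6.3821
θ=87°:   candidates: C₊=(5.2827,8.8175) cross=67.485; C₋=(0.4609,-3.0010) cross=-67.485
θ=87°:   branch - wants cross < 0 → take C=(0.4609,-3.0010) (cross=-67.485)
θ=87°: ex = (C−B)/|BC| = (0.0359,-0.9994); ey = (0.9994,0.0359)
θ=87°: P = B + -2.25·ex + 2.00·ey = (2.1272,6.3149)
θ=324°: B = A + 4.00·(cos324°, sin324°) = (3.2361, -2.3511)
θ=324°: |BD| = 7.1609
θ=324°: circle(B,7.00) ∩ circle(D,10.00): a=0.0195, h=7.0000
θ=324°:   candidates: C₊=(0.9561,4.2672) cross=50.126; C₋=(5.5527,-8.9567) cross=-50.126
θ=324°:   branch - wants cross < 0 → take C=(5.5527,-8.9567) (cross=-50.126)
θ=324°: ex = (C−B)/|BC| = (0.3310,-0.9436); ey = (0.9436,0.3310)
θ=324°: P = B + -2.25·ex + 2.00·ey = (4.3787,0.4340)

θ=31°: 6.07 3.51
θ=87°: 2.13 6.31
θ=324°: 4.38 0.43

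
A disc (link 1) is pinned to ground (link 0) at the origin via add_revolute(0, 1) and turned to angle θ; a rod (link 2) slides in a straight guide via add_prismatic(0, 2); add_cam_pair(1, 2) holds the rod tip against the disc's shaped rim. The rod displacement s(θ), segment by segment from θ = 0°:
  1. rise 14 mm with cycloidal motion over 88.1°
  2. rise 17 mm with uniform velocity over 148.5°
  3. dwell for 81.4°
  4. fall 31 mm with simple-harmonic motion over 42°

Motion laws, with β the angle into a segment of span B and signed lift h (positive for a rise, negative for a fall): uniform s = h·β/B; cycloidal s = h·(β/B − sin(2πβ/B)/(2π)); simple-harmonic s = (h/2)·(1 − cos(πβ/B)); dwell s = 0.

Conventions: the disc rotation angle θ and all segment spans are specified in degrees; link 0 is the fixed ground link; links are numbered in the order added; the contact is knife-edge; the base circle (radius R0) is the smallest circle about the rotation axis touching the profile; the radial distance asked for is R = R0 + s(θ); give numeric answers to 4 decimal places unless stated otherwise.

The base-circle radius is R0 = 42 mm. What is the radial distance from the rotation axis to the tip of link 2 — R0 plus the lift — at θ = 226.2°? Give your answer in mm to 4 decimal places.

segment 1 (0° to 88.1°, cycloidal, h = 14) is passed completely: s = 0.0000 + (14) = 14.0000
θ = 226.2° falls in segment 2 (88.1° to 236.6°, uniform, h = 17): β = 226.2 − 88.1 = 138.1°, B = 148.5°; Δs = 17·138.1/148.5 = 15.8094; s = 14.0000 + 15.8094 = 29.8094
R = R0 + s = 42 + 29.8094 = 71.8094

71.8094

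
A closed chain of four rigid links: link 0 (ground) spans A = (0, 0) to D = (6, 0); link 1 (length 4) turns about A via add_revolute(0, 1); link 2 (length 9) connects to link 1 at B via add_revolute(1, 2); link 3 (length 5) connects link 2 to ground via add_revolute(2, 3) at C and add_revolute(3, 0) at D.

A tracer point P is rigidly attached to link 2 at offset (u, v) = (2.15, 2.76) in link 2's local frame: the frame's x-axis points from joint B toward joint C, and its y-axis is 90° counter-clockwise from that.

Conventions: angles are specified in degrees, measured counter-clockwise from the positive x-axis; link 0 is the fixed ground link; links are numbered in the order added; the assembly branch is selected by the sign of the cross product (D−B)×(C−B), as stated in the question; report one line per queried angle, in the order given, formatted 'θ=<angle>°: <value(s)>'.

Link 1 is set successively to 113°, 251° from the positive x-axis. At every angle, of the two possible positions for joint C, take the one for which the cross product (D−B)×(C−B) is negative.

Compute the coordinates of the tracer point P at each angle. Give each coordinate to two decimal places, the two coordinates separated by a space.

A=(0,0), D=(6.00,0)
θ=113°: B = A + 4.00·(cos113°, sin113°) = (-1.5629, 3.6820)
θ=113°: |BD| = 8.4116
θ=113°: circle(B,9.00) ∩ circle(D,5.00): a=7.5345, h=4.9225
θ=113°:   candidates: C₊=(7.3661,4.8097) cross=41.406; C₋=(3.0567,-4.0419) cross=-41.406
θ=113°:   branch - wants cross < 0 → take C=(3.0567,-4.0419) (cross=-41.406)
θ=113°: ex = (C−B)/|BC| = (0.5133,-0.8582); ey = (0.8582,0.5133)
θ=113°: P = B + 2.15·ex + 2.76·ey = (1.9093,3.2535)
θ=251°: B = A + 4.00·(cos251°, sin251°) = (-1.3023, -3.7821)
θ=251°: |BD| = 8.2236
θ=251°: circle(B,9.00) ∩ circle(D,5.00): a=7.5166, h=4.9498
θ=251°:   candidates: C₊=(3.0958,4.0701) cross=40.705; C₋=(7.6487,-4.7204) cross=-40.705
θ=251°:   branch - wants cross < 0 → take C=(7.6487,-4.7204) (cross=-40.705)
θ=251°: ex = (C−B)/|BC| = (0.9946,-0.1043); ey = (0.1043,0.9946)
θ=251°: P = B + 2.15·ex + 2.76·ey = (1.1238,-1.2613)

θ=113°: 1.91 3.25
θ=251°: 1.12 -1.26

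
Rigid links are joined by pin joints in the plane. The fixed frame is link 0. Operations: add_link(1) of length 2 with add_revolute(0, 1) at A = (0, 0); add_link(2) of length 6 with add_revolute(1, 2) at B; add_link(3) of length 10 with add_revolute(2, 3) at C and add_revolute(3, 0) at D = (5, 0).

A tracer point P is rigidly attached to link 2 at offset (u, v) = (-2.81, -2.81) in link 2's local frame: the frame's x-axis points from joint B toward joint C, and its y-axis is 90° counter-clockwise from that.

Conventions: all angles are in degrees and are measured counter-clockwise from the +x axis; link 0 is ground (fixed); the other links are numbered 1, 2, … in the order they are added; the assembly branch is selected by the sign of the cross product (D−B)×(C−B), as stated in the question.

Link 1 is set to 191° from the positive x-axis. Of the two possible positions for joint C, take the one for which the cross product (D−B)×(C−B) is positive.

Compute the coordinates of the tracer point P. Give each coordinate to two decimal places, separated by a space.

A=(0,0), D=(5.00,0)
B = A + 2.00·(cos191°, sin191°) = (-1.9633, -0.3816)
|BD| = 6.9737
circle(B,6.00) ∩ circle(D,10.00): a=-1.1018, h=5.8980
  candidates: C₊=(-3.3862,5.4472) cross=41.131; C₋=(-2.7407,-6.3310) cross=-41.131
  branch + wants cross > 0 → take C=(-3.3862,5.4472) (cross=41.131)
ex = (C−B)/|BC| = (-0.2372,0.9715); ey = (-0.9715,-0.2372)
P = B + -2.81·ex + -2.81·ey = (1.4330,-2.4451)

1.43 -2.45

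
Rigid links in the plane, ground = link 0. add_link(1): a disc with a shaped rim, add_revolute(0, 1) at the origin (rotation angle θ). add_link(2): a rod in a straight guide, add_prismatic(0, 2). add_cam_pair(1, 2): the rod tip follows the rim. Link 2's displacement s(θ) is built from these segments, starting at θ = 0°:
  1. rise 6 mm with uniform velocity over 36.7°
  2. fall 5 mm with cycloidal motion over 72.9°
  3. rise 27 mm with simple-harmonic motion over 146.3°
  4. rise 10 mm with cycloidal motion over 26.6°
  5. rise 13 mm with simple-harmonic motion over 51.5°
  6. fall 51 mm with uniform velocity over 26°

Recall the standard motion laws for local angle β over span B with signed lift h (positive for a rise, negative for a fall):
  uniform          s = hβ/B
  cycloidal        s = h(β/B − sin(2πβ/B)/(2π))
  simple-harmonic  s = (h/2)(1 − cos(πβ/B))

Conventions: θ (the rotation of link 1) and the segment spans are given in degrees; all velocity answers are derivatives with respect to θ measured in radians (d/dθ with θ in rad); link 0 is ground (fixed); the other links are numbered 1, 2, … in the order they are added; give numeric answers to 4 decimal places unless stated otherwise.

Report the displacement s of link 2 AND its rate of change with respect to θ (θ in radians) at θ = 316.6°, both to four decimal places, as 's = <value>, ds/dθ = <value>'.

segment 1 (0° to 36.7°, uniform, h = 6) is passed completely: s = 0.0000 + (6) = 6.0000
segment 2 (36.7° to 109.6°, cycloidal, h = -5) is passed completely: s = 6.0000 + (-5) = 1.0000
segment 3 (109.6° to 255.9°, simple-harmonic, h = 27) is passed completely: s = 1.0000 + (27) = 28.0000
segment 4 (255.9° to 282.5°, cycloidal, h = 10) is passed completely: s = 28.0000 + (10) = 38.0000
θ = 316.6° falls in segment 5 (282.5° to 334°, simple-harmonic, h = 13): β = 316.6 − 282.5 = 34.1°, B = 51.5°; Δs = 13/2·(1 − cos(π·0.6621)) = 9.6695; s = 38.0000 + 9.6695 = 47.6695
velocity in seg [282.5°–334°] (simple-harmonic), θ in radians: β = 34.1° = 0.5952 rad, B = 51.5° = 0.8988 rad; ds/dθ = (πh/(2B)) sin(πβ/B) = (π·13/(2·0.8988)) sin(π·0.6621) = 19.834438 mm/rad

s = 47.6695, ds/dθ = 19.8344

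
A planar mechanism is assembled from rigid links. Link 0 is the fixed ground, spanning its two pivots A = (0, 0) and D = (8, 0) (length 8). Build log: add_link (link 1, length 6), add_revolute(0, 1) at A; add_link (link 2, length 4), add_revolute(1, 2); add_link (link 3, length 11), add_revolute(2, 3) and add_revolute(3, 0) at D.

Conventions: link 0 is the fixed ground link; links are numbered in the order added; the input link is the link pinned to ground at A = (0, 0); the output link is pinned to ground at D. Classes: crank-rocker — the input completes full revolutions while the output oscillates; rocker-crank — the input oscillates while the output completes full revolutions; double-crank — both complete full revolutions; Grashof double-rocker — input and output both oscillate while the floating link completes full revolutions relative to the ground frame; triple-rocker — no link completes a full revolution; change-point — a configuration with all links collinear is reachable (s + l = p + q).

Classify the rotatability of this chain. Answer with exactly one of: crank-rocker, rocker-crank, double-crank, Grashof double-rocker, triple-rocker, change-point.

lengths: ground=8, input=6, coupler=4, output=11
sorted: s=4 (shortest), l=11 (longest), p+q=14
s + l = 15 vs p + q = 14
s + l > p + q → non-Grashof → no link fully rotates → triple-rocker

triple-rocker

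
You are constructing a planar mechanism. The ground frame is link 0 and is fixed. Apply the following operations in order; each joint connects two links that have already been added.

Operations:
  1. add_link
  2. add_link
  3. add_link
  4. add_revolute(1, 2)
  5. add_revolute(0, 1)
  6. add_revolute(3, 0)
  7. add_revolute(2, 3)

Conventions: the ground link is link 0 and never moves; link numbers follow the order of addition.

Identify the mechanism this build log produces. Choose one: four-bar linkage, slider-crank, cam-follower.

links: 4 (incl. ground); joints: 4 revolute, 0 prismatic, 0 higher (cam) pair, forming one closed loop
4 links in a single 4R loop → four-bar linkage

four-bar linkage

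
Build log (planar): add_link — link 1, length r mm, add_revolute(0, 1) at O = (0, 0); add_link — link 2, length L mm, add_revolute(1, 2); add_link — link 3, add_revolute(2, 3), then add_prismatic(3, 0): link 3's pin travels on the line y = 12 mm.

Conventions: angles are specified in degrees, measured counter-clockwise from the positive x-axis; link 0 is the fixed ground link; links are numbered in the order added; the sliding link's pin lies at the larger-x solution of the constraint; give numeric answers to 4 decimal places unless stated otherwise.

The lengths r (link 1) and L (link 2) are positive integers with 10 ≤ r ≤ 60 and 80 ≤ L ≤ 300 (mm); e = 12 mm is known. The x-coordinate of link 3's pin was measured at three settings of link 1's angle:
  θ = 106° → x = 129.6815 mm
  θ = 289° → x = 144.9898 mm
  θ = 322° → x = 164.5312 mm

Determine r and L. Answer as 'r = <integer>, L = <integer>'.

constraint per measurement: (x − r cos θ)² + (r sin θ − e)² = L²
subtracting the θ₁ and θ₂ equations cancels the r² and L² terms:
r = (x₁² − x₂²) / (2[(x₁cos θ₁ + e sin θ₁) − (x₂cos θ₂ + e sin θ₂)]) = 35.0001 → r = 35
L² = (x₁ − r cos θ₁)² + (r sin θ₁ − e)² = 19880.9862 → L = 141.0000 → L = 141
check at θ₃=322°: x = 164.5312 (printed 164.5312) ✓

r = 35, L = 141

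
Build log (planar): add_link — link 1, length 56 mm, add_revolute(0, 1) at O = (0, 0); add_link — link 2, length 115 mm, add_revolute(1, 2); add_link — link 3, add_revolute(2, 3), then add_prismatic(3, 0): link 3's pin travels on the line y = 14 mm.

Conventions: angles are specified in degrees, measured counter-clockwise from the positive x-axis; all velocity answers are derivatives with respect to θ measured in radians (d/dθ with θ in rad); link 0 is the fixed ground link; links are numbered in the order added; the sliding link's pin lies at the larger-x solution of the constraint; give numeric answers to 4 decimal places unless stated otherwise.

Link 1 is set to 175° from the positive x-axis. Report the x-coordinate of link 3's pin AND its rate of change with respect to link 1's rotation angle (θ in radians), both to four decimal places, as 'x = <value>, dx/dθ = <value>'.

geometry: r = 56 mm, L = 115 mm, e = 14 mm
crank pin P = (r cos θ, r sin θ) = (-55.786903, 4.880722)
h = r sin θ − e = 4.880722 − 14 = -9.119278
x = r cos θ + √(L² − h²) = -55.786903 + 114.637859 = 58.850956
dx/dθ = −r sin θ − h·r cos θ/√(L² − h²) (θ in radians; h = -9.119278) = -9.318490

x = 58.8510, dx/dθ = -9.3185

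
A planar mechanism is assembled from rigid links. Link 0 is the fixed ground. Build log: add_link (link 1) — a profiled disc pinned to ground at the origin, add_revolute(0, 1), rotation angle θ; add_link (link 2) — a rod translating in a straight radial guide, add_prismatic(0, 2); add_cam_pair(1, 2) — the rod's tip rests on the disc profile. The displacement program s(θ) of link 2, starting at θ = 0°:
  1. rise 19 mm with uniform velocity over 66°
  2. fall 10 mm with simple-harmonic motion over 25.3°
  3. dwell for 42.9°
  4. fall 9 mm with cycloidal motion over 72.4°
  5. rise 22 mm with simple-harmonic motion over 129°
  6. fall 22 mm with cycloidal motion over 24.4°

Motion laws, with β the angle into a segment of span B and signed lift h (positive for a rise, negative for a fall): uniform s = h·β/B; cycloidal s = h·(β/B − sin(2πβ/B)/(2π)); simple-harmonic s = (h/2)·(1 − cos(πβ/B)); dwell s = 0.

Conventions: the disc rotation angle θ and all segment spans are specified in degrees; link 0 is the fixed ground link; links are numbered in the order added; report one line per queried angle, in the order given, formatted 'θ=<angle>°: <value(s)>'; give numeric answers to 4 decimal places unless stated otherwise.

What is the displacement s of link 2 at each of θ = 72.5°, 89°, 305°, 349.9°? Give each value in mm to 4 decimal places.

seg 1 [0°–66°] uniform, h=19: full span → s += 19 → s = 19.0000
seg 2 [66°–91.3°] simple-harmonic, h=-10: θ=72.5° here. β=6.5, B=25.3. -10/2·(1 − cos(π·0.2569)) = -1.5421 → s = 17.4579
seg 2 [66°–91.3°] simple-harmonic, h=-10: θ=89° here. β=23, B=25.3. -10/2·(1 − cos(π·0.9091)) = -9.7975 → s = 9.2025
seg 2 [66°–91.3°] simple-harmonic, h=-10: full span → s += -10 → s = 9.0000
seg 3 [91.3°–134.2°] dwell: s stays 9.0000
seg 4 [134.2°–206.6°] cycloidal, h=-9: full span → s += -9 → s = 0.0000
seg 5 [206.6°–335.6°] simple-harmonic, h=22: θ=305° here. β=98.4, B=129. 22/2·(1 − cos(π·0.7628)) = 19.0844 → s = 19.0844
seg 5 [206.6°–335.6°] simple-harmonic, h=22: full span → s += 22 → s = 22.0000
seg 6 [335.6°–360°] cycloidal, h=-22: θ=349.9° here. β=14.3, B=24.4. -22·(0.5861 − sin(2π·0.5861)/(2π)) = -14.6959 → s = 7.3041

θ=72.5°: 17.4579
θ=89°: 9.2025
θ=305°: 19.0844
θ=349.9°: 7.3041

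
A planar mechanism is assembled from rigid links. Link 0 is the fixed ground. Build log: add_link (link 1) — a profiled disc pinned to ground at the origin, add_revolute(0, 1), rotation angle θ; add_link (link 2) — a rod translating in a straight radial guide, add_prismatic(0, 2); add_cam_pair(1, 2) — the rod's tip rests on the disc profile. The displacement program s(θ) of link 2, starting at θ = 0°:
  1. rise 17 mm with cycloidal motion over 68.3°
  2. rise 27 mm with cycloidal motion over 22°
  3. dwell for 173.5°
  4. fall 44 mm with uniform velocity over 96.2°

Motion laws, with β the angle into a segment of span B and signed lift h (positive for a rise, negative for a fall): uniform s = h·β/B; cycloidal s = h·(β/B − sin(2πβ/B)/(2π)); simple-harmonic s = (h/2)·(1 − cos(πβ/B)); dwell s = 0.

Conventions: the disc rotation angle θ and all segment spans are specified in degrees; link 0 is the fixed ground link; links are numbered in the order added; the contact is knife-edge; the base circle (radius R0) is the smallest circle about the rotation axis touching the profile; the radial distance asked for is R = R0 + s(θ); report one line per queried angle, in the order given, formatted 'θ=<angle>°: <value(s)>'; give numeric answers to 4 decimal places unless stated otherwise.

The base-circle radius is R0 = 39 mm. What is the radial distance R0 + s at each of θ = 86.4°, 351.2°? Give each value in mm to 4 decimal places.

seg 1 [0°–68.3°] cycloidal, h=17: full span → s += 17 → s = 17.0000
seg 2 [68.3°–90.3°] cycloidal, h=27: θ=86.4° here. β=18.1, B=22. 27·(0.8227 − sin(2π·0.8227)/(2π)) = 26.0699 → s = 43.0699
seg 2 [68.3°–90.3°] cycloidal, h=27: full span → s += 27 → s = 44.0000
seg 3 [90.3°–263.8°] dwell: s stays 44.0000
seg 4 [263.8°–360°] uniform, h=-44: θ=351.2° here. β=87.4, B=96.2. -44·87.4/96.2 = -39.9751 → s = 4.0249
θ=86.4°: R = R0 + s = 39 + 43.0699 = 82.0699
θ=351.2°: R = R0 + s = 39 + 4.0249 = 43.0249

θ=86.4°: 82.0699
θ=351.2°: 43.0249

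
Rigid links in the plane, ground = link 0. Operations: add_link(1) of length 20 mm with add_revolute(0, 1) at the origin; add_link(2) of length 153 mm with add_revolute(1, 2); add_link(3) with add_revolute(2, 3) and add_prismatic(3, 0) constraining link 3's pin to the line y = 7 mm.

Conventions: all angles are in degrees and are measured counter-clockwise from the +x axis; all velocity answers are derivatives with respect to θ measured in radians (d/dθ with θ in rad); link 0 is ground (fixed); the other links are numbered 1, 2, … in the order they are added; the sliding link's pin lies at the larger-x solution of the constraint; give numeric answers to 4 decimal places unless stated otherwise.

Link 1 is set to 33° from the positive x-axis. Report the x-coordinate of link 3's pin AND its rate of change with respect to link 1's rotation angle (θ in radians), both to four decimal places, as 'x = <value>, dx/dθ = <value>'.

geometry: r = 20 mm, L = 153 mm, e = 7 mm
crank pin P = (r cos θ, r sin θ) = (16.773411, 10.892781)
h = r sin θ − e = 10.892781 − 7 = 3.892781
x = r cos θ + √(L² − h²) = 16.773411 + 152.950470 = 169.723881
dx/dθ = −r sin θ − h·r cos θ/√(L² − h²) (θ in radians; h = 3.892781) = -11.319685

x = 169.7239, dx/dθ = -11.3197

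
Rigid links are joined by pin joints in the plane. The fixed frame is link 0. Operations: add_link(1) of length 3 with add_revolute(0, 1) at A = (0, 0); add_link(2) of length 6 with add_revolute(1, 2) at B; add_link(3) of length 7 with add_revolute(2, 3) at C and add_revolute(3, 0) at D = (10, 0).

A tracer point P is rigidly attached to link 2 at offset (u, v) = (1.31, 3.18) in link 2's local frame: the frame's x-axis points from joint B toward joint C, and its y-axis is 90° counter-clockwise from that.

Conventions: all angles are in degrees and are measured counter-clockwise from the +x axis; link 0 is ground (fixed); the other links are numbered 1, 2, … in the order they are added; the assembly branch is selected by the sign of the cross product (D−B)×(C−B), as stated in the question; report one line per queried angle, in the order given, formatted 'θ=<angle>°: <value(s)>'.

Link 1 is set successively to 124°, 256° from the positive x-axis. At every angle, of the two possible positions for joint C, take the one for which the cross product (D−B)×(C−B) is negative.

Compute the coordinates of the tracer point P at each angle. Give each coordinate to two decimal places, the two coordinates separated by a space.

A=(0,0), D=(10.00,0)
θ=124°: B = A + 3.00·(cos124°, sin124°) = (-1.6776, 2.4871)
θ=124°: |BD| = 11.9395
θ=124°: circle(B,6.00) ∩ circle(D,7.00): a=5.4253, h=2.5624
θ=124°:   candidates: C₊=(4.1625,3.8631) cross=30.593; C₋=(3.0950,-1.1492) cross=-30.593
θ=124°:   branch - wants cross < 0 → take C=(3.0950,-1.1492) (cross=-30.593)
θ=124°: ex = (C−B)/|BC| = (0.7954,-0.6061); ey = (0.6061,0.7954)
θ=124°: P = B + 1.31·ex + 3.18·ey = (1.2917,4.2226)
θ=256°: B = A + 3.00·(cos256°, sin256°) = (-0.7258, -2.9109)
θ=256°: |BD| = 11.1137
θ=256°: circle(B,6.00) ∩ circle(D,7.00): a=4.9720, h=3.3584
θ=256°:   candidates: C₊=(3.1930,1.6326) cross=37.325; C₋=(4.9523,-4.8498) cross=-37.325
θ=256°:   branch - wants cross < 0 → take C=(4.9523,-4.8498) (cross=-37.325)
θ=256°: ex = (C−B)/|BC| = (0.9463,-0.3232); ey = (0.3232,0.9463)
θ=256°: P = B + 1.31·ex + 3.18·ey = (1.5416,-0.3248)

θ=124°: 1.29 4.22
θ=256°: 1.54 -0.32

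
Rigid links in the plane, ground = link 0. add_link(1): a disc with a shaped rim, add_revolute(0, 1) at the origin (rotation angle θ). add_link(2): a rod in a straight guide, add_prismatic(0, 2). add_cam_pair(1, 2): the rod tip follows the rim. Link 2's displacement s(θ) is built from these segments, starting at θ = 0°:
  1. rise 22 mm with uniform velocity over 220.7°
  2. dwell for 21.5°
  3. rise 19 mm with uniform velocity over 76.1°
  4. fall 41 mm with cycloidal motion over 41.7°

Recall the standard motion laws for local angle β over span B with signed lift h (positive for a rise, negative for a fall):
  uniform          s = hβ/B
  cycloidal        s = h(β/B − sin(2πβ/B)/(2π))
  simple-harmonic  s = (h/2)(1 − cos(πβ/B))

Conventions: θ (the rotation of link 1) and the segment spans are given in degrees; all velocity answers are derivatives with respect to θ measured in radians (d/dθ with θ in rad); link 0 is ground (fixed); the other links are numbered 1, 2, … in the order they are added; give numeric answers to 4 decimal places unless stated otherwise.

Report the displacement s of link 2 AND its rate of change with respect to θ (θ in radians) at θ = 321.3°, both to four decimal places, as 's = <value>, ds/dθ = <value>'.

segment 1 (0° to 220.7°, uniform, h = 22) is passed completely: s = 0.0000 + (22) = 22.0000
segment 2 (220.7° to 242.2°, dwell): s unchanged at 22.0000
segment 3 (242.2° to 318.3°, uniform, h = 19) is passed completely: s = 22.0000 + (19) = 41.0000
θ = 321.3° falls in segment 4 (318.3° to 360°, cycloidal, h = -41): β = 321.3 − 318.3 = 3°, B = 41.7°; Δs = -41·(0.0719 − sin(2π·0.0719)/(2π)) = -0.0994; s = 41.0000 − 0.0994 = 40.9006
velocity in seg [318.3°–360°] (cycloidal), θ in radians: β = 3° = 0.0524 rad, B = 41.7° = 0.7278 rad; ds/dθ = (h/B)(1 − cos(2πβ/B)) = ((-41)/0.7278)(1 − cos(2π·0.0719)) = -5.658001 mm/rad

s = 40.9006, ds/dθ = -5.6580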